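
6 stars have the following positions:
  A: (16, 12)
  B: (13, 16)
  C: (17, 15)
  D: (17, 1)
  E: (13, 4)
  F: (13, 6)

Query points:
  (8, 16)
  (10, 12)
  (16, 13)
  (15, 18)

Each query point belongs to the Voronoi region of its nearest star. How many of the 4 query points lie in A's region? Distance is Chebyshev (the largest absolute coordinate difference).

1

(8, 16) — d to each: A:8, B:5, C:9, D:15, E:12, F:10 → nearest is B
(10, 12) — d to each: A:6, B:4, C:7, D:11, E:8, F:6 → nearest is B
(16, 13) — d to each: A:1, B:3, C:2, D:12, E:9, F:7 → nearest is A
(15, 18) — d to each: A:6, B:2, C:3, D:17, E:14, F:12 → nearest is B
1 of the 4 points has A as nearest.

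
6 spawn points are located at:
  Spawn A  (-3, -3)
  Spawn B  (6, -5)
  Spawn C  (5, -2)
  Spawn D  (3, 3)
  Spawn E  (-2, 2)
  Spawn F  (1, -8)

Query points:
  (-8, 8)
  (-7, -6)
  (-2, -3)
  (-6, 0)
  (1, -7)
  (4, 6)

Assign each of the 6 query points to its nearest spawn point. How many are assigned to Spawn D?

(-8, 8) — d² to each: Spawn A:146, Spawn B:365, Spawn C:269, Spawn D:146, Spawn E:72, Spawn F:337 → nearest is Spawn E
(-7, -6) — d² to each: Spawn A:25, Spawn B:170, Spawn C:160, Spawn D:181, Spawn E:89, Spawn F:68 → nearest is Spawn A
(-2, -3) — d² to each: Spawn A:1, Spawn B:68, Spawn C:50, Spawn D:61, Spawn E:25, Spawn F:34 → nearest is Spawn A
(-6, 0) — d² to each: Spawn A:18, Spawn B:169, Spawn C:125, Spawn D:90, Spawn E:20, Spawn F:113 → nearest is Spawn A
(1, -7) — d² to each: Spawn A:32, Spawn B:29, Spawn C:41, Spawn D:104, Spawn E:90, Spawn F:1 → nearest is Spawn F
(4, 6) — d² to each: Spawn A:130, Spawn B:125, Spawn C:65, Spawn D:10, Spawn E:52, Spawn F:205 → nearest is Spawn D
1 of the 6 points has Spawn D as nearest.

1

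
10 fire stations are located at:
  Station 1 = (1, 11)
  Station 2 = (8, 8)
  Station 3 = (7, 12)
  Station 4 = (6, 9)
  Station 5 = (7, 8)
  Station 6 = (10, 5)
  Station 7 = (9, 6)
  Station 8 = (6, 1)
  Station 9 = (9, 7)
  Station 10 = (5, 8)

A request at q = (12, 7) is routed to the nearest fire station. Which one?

Station 6

Squared Euclidean distances:
d²(q, Station 1) = 121 + 16 = 137
d²(q, Station 2) = 16 + 1 = 17
d²(q, Station 3) = 25 + 25 = 50
d²(q, Station 4) = 36 + 4 = 40
d²(q, Station 5) = 25 + 1 = 26
d²(q, Station 6) = 4 + 4 = 8
d²(q, Station 7) = 9 + 1 = 10
d²(q, Station 8) = 36 + 36 = 72
d²(q, Station 9) = 9 + 0 = 9
d²(q, Station 10) = 49 + 1 = 50
The smallest is to Station 6, so q lies in the Voronoi region of Station 6.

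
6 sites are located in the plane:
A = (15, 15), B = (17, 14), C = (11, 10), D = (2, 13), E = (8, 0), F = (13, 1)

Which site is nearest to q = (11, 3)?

F

Squared Euclidean distances:
|qA|² = (11−15)² + (3−15)² = 16 + 144 = 160
|qB|² = (11−17)² + (3−14)² = 36 + 121 = 157
|qC|² = (11−11)² + (3−10)² = 0 + 49 = 49
|qD|² = (11−2)² + (3−13)² = 81 + 100 = 181
|qE|² = (11−8)² + (3−0)² = 9 + 9 = 18
|qF|² = (11−13)² + (3−1)² = 4 + 4 = 8
Minimum is at F.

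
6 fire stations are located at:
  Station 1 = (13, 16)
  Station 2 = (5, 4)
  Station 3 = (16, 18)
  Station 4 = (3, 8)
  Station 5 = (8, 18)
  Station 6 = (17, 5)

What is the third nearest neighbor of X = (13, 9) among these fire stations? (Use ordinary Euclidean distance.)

Compare squared distances (the ordering matches that of the actual distances):
d²(X, Station 1) = 0 + 49 = 49
d²(X, Station 2) = 64 + 25 = 89
d²(X, Station 3) = 9 + 81 = 90
d²(X, Station 4) = 100 + 1 = 101
d²(X, Station 5) = 25 + 81 = 106
d²(X, Station 6) = 16 + 16 = 32
Sorted ascending: Station 6, Station 1, Station 2, Station 3, … — the third-nearest is Station 2.

Station 2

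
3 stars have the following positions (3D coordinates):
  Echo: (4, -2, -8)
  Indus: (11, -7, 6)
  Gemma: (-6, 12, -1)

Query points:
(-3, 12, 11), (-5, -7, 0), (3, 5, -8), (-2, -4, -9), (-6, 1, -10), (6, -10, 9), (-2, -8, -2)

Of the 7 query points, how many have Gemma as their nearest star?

(-3, 12, 11) — d² to each: Echo:606, Indus:582, Gemma:153 → nearest is Gemma
(-5, -7, 0) — d² to each: Echo:170, Indus:292, Gemma:363 → nearest is Echo
(3, 5, -8) — d² to each: Echo:50, Indus:404, Gemma:179 → nearest is Echo
(-2, -4, -9) — d² to each: Echo:41, Indus:403, Gemma:336 → nearest is Echo
(-6, 1, -10) — d² to each: Echo:113, Indus:609, Gemma:202 → nearest is Echo
(6, -10, 9) — d² to each: Echo:357, Indus:43, Gemma:728 → nearest is Indus
(-2, -8, -2) — d² to each: Echo:108, Indus:234, Gemma:417 → nearest is Echo
1 of the 7 points has Gemma as nearest.

1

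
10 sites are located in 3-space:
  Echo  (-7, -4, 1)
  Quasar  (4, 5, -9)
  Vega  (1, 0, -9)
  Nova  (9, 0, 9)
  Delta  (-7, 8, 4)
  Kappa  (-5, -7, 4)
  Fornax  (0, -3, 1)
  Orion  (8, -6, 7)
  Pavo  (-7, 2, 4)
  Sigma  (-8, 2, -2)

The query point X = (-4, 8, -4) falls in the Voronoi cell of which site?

Sigma

Since √ is increasing, it suffices to compare squared distances:
d²(X, Echo) = (-4−(-7))² + (8−(-4))² + (-4−1)² = 9 + 144 + 25 = 178
d²(X, Quasar) = (-4−4)² + (8−5)² + (-4−(-9))² = 64 + 9 + 25 = 98
d²(X, Vega) = (-4−1)² + (8−0)² + (-4−(-9))² = 25 + 64 + 25 = 114
d²(X, Nova) = (-4−9)² + (8−0)² + (-4−9)² = 169 + 64 + 169 = 402
d²(X, Delta) = (-4−(-7))² + (8−8)² + (-4−4)² = 9 + 0 + 64 = 73
d²(X, Kappa) = (-4−(-5))² + (8−(-7))² + (-4−4)² = 1 + 225 + 64 = 290
d²(X, Fornax) = (-4−0)² + (8−(-3))² + (-4−1)² = 16 + 121 + 25 = 162
d²(X, Orion) = (-4−8)² + (8−(-6))² + (-4−7)² = 144 + 196 + 121 = 461
d²(X, Pavo) = (-4−(-7))² + (8−2)² + (-4−4)² = 9 + 36 + 64 = 109
d²(X, Sigma) = (-4−(-8))² + (8−2)² + (-4−(-2))² = 16 + 36 + 4 = 56
Minimum is at Sigma.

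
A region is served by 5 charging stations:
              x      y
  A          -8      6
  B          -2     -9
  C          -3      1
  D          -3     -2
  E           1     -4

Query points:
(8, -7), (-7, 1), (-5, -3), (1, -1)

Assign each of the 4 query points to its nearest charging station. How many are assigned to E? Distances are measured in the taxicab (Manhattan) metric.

2

(8, -7) — d to each: A:29, B:12, C:19, D:16, E:10 → nearest is E
(-7, 1) — d to each: A:6, B:15, C:4, D:7, E:13 → nearest is C
(-5, -3) — d to each: A:12, B:9, C:6, D:3, E:7 → nearest is D
(1, -1) — d to each: A:16, B:11, C:6, D:5, E:3 → nearest is E
2 of the 4 points have E as nearest.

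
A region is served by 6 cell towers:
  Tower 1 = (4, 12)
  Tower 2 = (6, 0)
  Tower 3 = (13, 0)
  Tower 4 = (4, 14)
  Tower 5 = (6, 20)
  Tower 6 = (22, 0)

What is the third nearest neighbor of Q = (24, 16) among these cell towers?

Tower 3

Compare squared distances (the ordering matches that of the actual distances):
d²(Q, Tower 1) = (24−4)² + (16−12)² = 400 + 16 = 416
d²(Q, Tower 2) = (24−6)² + (16−0)² = 324 + 256 = 580
d²(Q, Tower 3) = (24−13)² + (16−0)² = 121 + 256 = 377
d²(Q, Tower 4) = (24−4)² + (16−14)² = 400 + 4 = 404
d²(Q, Tower 5) = (24−6)² + (16−20)² = 324 + 16 = 340
d²(Q, Tower 6) = (24−22)² + (16−0)² = 4 + 256 = 260
Sorted ascending: Tower 6, Tower 5, Tower 3, Tower 4, … — the third-nearest is Tower 3.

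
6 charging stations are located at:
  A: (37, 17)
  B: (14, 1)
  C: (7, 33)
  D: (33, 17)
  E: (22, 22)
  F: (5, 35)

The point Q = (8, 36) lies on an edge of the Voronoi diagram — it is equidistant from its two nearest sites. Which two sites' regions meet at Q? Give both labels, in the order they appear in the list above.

C and F

Squared distances from Q to each site:
|QA|² = (8−37)² + (36−17)² = 841 + 361 = 1202
|QB|² = (8−14)² + (36−1)² = 36 + 1225 = 1261
|QC|² = (8−7)² + (36−33)² = 1 + 9 = 10
|QD|² = (8−33)² + (36−17)² = 625 + 361 = 986
|QE|² = (8−22)² + (36−22)² = 196 + 196 = 392
|QF|² = (8−5)² + (36−35)² = 9 + 1 = 10
Q is equidistant from C and F (both at squared distance 10), and every other site is strictly farther — so Q lies on the C–F Voronoi edge.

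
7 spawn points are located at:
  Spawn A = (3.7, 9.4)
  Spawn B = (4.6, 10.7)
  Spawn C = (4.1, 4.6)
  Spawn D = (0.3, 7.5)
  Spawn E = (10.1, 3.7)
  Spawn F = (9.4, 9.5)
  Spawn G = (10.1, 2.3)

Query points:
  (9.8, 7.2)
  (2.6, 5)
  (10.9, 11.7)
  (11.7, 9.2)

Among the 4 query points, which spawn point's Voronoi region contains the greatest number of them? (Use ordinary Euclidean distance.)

Spawn F

(9.8, 7.2) — d² to each: Spawn A:42.05, Spawn B:39.29, Spawn C:39.25, Spawn D:90.34, Spawn E:12.34, Spawn F:5.45, Spawn G:24.1 → nearest is Spawn F
(2.6, 5) — d² to each: Spawn A:20.57, Spawn B:36.49, Spawn C:2.41, Spawn D:11.54, Spawn E:57.94, Spawn F:66.49, Spawn G:63.54 → nearest is Spawn C
(10.9, 11.7) — d² to each: Spawn A:57.13, Spawn B:40.69, Spawn C:96.65, Spawn D:130, Spawn E:64.64, Spawn F:7.09, Spawn G:89 → nearest is Spawn F
(11.7, 9.2) — d² to each: Spawn A:64.04, Spawn B:52.66, Spawn C:78.92, Spawn D:132.85, Spawn E:32.81, Spawn F:5.38, Spawn G:50.17 → nearest is Spawn F
Tally — Spawn C:1, Spawn F:3. Spawn F captures the most (3).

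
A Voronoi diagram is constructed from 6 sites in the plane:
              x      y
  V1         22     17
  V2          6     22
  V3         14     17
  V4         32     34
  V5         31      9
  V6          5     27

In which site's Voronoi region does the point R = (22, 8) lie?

V1

Squared Euclidean distances:
|RV1|² = (22−22)² + (8−17)² = 0 + 81 = 81
|RV2|² = (22−6)² + (8−22)² = 256 + 196 = 452
|RV3|² = (22−14)² + (8−17)² = 64 + 81 = 145
|RV4|² = (22−32)² + (8−34)² = 100 + 676 = 776
|RV5|² = (22−31)² + (8−9)² = 81 + 1 = 82
|RV6|² = (22−5)² + (8−27)² = 289 + 361 = 650
The smallest is to V1, so R lies in the Voronoi region of V1.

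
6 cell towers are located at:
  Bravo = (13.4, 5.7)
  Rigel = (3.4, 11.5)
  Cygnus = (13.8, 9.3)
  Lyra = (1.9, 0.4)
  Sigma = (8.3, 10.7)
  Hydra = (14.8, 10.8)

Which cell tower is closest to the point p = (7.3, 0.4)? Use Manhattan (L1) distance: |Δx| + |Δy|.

Lyra

d(p, Bravo) = |7.3−13.4| + |0.4−5.7| = 6.1 + 5.3 = 11.4
d(p, Rigel) = |7.3−3.4| + |0.4−11.5| = 3.9 + 11.1 = 15
d(p, Cygnus) = |7.3−13.8| + |0.4−9.3| = 6.5 + 8.9 = 15.4
d(p, Lyra) = |7.3−1.9| + |0.4−0.4| = 5.4 + 0 = 5.4
d(p, Sigma) = |7.3−8.3| + |0.4−10.7| = 1 + 10.3 = 11.3
d(p, Hydra) = |7.3−14.8| + |0.4−10.8| = 7.5 + 10.4 = 17.9
Lyra is nearest.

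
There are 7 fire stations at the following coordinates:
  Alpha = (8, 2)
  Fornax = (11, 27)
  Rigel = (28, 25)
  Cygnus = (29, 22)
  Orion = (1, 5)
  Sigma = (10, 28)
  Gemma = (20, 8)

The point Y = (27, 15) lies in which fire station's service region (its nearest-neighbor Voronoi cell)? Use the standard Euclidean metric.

Squared Euclidean distances:
d²(Y, Alpha) = (27−8)² + (15−2)² = 361 + 169 = 530
d²(Y, Fornax) = (27−11)² + (15−27)² = 256 + 144 = 400
d²(Y, Rigel) = (27−28)² + (15−25)² = 1 + 100 = 101
d²(Y, Cygnus) = (27−29)² + (15−22)² = 4 + 49 = 53
d²(Y, Orion) = (27−1)² + (15−5)² = 676 + 100 = 776
d²(Y, Sigma) = (27−10)² + (15−28)² = 289 + 169 = 458
d²(Y, Gemma) = (27−20)² + (15−8)² = 49 + 49 = 98
Minimum is at Cygnus.

Cygnus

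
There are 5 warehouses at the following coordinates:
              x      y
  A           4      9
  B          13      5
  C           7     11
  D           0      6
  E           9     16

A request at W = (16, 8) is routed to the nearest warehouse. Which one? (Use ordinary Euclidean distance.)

B

Since √ is increasing, it suffices to compare squared distances:
|WA|² = 144 + 1 = 145
|WB|² = 9 + 9 = 18
|WC|² = 81 + 9 = 90
|WD|² = 256 + 4 = 260
|WE|² = 49 + 64 = 113
Minimum is at B.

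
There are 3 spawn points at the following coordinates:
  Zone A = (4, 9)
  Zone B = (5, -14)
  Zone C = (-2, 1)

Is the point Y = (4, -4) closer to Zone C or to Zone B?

Compare squared distances:
d²(Y, Zone C) = (4−(-2))² + (-4−1)² = 36 + 25 = 61
d²(Y, Zone B) = (4−5)² + (-4−(-14))² = 1 + 100 = 101
61 < 101, so Zone C is closer.

Zone C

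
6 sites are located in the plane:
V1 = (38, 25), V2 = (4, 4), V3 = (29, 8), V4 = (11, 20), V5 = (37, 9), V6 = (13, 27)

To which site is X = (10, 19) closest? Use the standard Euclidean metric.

V4

Since √ is increasing, it suffices to compare squared distances:
|XV1|² = (10−38)² + (19−25)² = 784 + 36 = 820
|XV2|² = (10−4)² + (19−4)² = 36 + 225 = 261
|XV3|² = (10−29)² + (19−8)² = 361 + 121 = 482
|XV4|² = (10−11)² + (19−20)² = 1 + 1 = 2
|XV5|² = (10−37)² + (19−9)² = 729 + 100 = 829
|XV6|² = (10−13)² + (19−27)² = 9 + 64 = 73
Minimum is at V4.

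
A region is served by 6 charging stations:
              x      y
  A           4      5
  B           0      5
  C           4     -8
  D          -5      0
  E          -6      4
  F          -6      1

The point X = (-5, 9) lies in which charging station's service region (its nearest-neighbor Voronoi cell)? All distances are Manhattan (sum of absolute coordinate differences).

d(X,A) = 9 + 4 = 13
d(X,B) = 5 + 4 = 9
d(X,C) = 9 + 17 = 26
d(X,D) = 0 + 9 = 9
d(X,E) = 1 + 5 = 6
d(X,F) = 1 + 8 = 9
E is nearest.

E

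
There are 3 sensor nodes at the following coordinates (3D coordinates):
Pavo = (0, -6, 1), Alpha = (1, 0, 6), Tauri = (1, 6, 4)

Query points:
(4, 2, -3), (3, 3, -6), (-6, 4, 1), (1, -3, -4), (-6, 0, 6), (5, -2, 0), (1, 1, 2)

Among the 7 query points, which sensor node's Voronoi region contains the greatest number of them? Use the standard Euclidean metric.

Tauri

(4, 2, -3) — d² to each: Pavo:96, Alpha:94, Tauri:74 → nearest is Tauri
(3, 3, -6) — d² to each: Pavo:139, Alpha:157, Tauri:113 → nearest is Tauri
(-6, 4, 1) — d² to each: Pavo:136, Alpha:90, Tauri:62 → nearest is Tauri
(1, -3, -4) — d² to each: Pavo:35, Alpha:109, Tauri:145 → nearest is Pavo
(-6, 0, 6) — d² to each: Pavo:97, Alpha:49, Tauri:89 → nearest is Alpha
(5, -2, 0) — d² to each: Pavo:42, Alpha:56, Tauri:96 → nearest is Pavo
(1, 1, 2) — d² to each: Pavo:51, Alpha:17, Tauri:29 → nearest is Alpha
Tally — Pavo:2, Alpha:2, Tauri:3. Tauri captures the most (3).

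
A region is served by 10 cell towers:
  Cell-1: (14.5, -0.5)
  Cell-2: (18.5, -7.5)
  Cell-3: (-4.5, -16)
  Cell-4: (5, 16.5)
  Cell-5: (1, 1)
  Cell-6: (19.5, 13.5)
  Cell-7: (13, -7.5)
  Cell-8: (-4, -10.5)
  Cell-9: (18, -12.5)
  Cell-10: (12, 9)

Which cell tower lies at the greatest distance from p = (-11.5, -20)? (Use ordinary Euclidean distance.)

Squared Euclidean distances:
d²(p, Cell-1) = (-11.5−14.5)² + (-20−(-0.5))² = 676 + 380.25 = 1056.25
d²(p, Cell-2) = (-11.5−18.5)² + (-20−(-7.5))² = 900 + 156.25 = 1056.25
d²(p, Cell-3) = (-11.5−(-4.5))² + (-20−(-16))² = 49 + 16 = 65
d²(p, Cell-4) = (-11.5−5)² + (-20−16.5)² = 272.25 + 1332.25 = 1604.5
d²(p, Cell-5) = (-11.5−1)² + (-20−1)² = 156.25 + 441 = 597.25
d²(p, Cell-6) = (-11.5−19.5)² + (-20−13.5)² = 961 + 1122.25 = 2083.25
d²(p, Cell-7) = (-11.5−13)² + (-20−(-7.5))² = 600.25 + 156.25 = 756.5
d²(p, Cell-8) = (-11.5−(-4))² + (-20−(-10.5))² = 56.25 + 90.25 = 146.5
d²(p, Cell-9) = (-11.5−18)² + (-20−(-12.5))² = 870.25 + 56.25 = 926.5
d²(p, Cell-10) = (-11.5−12)² + (-20−9)² = 552.25 + 841 = 1393.25
The largest is to Cell-6.

Cell-6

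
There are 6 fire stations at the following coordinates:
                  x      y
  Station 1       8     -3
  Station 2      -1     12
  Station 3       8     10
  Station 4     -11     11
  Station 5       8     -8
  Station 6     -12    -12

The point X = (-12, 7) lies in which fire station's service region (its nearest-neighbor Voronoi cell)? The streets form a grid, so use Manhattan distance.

d(X, Station 1) = 20 + 10 = 30
d(X, Station 2) = 11 + 5 = 16
d(X, Station 3) = 20 + 3 = 23
d(X, Station 4) = 1 + 4 = 5
d(X, Station 5) = 20 + 15 = 35
d(X, Station 6) = 0 + 19 = 19
Minimum is at Station 4.

Station 4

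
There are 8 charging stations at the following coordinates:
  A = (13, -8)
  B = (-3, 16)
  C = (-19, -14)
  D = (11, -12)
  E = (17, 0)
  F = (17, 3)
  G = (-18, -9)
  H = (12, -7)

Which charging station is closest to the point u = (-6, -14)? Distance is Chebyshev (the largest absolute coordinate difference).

d(u,A) = max(19, 6) = 19
d(u,B) = max(3, 30) = 30
d(u,C) = max(13, 0) = 13
d(u,D) = max(17, 2) = 17
d(u,E) = max(23, 14) = 23
d(u,F) = max(23, 17) = 23
d(u,G) = max(12, 5) = 12
d(u,H) = max(18, 7) = 18
G is nearest.

G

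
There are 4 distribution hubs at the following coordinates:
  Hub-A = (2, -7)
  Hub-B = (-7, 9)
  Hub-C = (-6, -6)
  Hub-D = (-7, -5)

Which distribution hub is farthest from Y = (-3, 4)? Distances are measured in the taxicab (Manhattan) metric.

Hub-A

d(Y, Hub-A) = 5 + 11 = 16
d(Y, Hub-B) = 4 + 5 = 9
d(Y, Hub-C) = 3 + 10 = 13
d(Y, Hub-D) = 4 + 9 = 13
The largest is to Hub-A.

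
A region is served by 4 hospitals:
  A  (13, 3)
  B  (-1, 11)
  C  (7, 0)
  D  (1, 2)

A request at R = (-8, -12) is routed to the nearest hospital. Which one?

Since √ is increasing, it suffices to compare squared distances:
|RA|² = 441 + 225 = 666
|RB|² = 49 + 529 = 578
|RC|² = 225 + 144 = 369
|RD|² = 81 + 196 = 277
D is nearest.

D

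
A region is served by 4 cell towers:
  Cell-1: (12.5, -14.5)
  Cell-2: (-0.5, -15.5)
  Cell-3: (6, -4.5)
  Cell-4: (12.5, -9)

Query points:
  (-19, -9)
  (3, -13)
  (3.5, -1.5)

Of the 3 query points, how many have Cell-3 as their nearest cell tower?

1

(-19, -9) — d² to each: Cell-1:1022.5, Cell-2:384.5, Cell-3:645.25, Cell-4:992.25 → nearest is Cell-2
(3, -13) — d² to each: Cell-1:92.5, Cell-2:18.5, Cell-3:81.25, Cell-4:106.25 → nearest is Cell-2
(3.5, -1.5) — d² to each: Cell-1:250, Cell-2:212, Cell-3:15.25, Cell-4:137.25 → nearest is Cell-3
1 of the 3 points has Cell-3 as nearest.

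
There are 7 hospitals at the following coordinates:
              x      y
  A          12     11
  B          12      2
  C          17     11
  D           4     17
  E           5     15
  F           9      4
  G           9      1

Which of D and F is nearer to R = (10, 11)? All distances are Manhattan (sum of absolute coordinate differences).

d(R,D) = |10−4| + |11−17| = 6 + 6 = 12
d(R,F) = |10−9| + |11−4| = 1 + 7 = 8
12 > 8, so F is closer.

F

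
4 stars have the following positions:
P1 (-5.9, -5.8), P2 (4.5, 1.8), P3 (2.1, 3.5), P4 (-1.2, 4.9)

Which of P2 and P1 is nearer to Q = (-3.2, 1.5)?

Compare squared distances:
|QP2|² = (-3.2−4.5)² + (1.5−1.8)² = 59.29 + 0.09 = 59.38
|QP1|² = (-3.2−(-5.9))² + (1.5−(-5.8))² = 7.29 + 53.29 = 60.58
59.38 < 60.58, so P2 is closer.

P2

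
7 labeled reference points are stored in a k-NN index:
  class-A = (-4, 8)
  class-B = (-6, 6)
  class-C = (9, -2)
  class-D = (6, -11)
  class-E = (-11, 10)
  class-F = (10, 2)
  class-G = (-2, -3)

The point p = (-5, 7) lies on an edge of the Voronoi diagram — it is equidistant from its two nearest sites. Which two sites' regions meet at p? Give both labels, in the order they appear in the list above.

Squared distances from p to each site:
d²(p, class-A) = (-5−(-4))² + (7−8)² = 1 + 1 = 2
d²(p, class-B) = (-5−(-6))² + (7−6)² = 1 + 1 = 2
d²(p, class-C) = (-5−9)² + (7−(-2))² = 196 + 81 = 277
d²(p, class-D) = (-5−6)² + (7−(-11))² = 121 + 324 = 445
d²(p, class-E) = (-5−(-11))² + (7−10)² = 36 + 9 = 45
d²(p, class-F) = (-5−10)² + (7−2)² = 225 + 25 = 250
d²(p, class-G) = (-5−(-2))² + (7−(-3))² = 9 + 100 = 109
p is equidistant from class-A and class-B (both at squared distance 2), and every other site is strictly farther — so p lies on the class-A–class-B Voronoi edge.

class-A and class-B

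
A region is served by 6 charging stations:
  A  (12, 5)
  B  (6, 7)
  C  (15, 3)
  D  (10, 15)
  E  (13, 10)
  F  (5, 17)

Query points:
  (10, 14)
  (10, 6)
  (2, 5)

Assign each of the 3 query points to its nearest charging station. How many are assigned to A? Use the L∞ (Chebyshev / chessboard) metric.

1

(10, 14) — d to each: A:9, B:7, C:11, D:1, E:4, F:5 → nearest is D
(10, 6) — d to each: A:2, B:4, C:5, D:9, E:4, F:11 → nearest is A
(2, 5) — d to each: A:10, B:4, C:13, D:10, E:11, F:12 → nearest is B
1 of the 3 points has A as nearest.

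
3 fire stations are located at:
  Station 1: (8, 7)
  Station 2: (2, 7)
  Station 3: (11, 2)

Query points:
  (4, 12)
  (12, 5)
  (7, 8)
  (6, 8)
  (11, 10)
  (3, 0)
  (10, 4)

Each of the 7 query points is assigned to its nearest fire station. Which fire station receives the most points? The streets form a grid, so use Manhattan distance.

(4, 12) — d to each: Station 1:9, Station 2:7, Station 3:17 → nearest is Station 2
(12, 5) — d to each: Station 1:6, Station 2:12, Station 3:4 → nearest is Station 3
(7, 8) — d to each: Station 1:2, Station 2:6, Station 3:10 → nearest is Station 1
(6, 8) — d to each: Station 1:3, Station 2:5, Station 3:11 → nearest is Station 1
(11, 10) — d to each: Station 1:6, Station 2:12, Station 3:8 → nearest is Station 1
(3, 0) — d to each: Station 1:12, Station 2:8, Station 3:10 → nearest is Station 2
(10, 4) — d to each: Station 1:5, Station 2:11, Station 3:3 → nearest is Station 3
Tally — Station 1:3, Station 2:2, Station 3:2. Station 1 captures the most (3).

Station 1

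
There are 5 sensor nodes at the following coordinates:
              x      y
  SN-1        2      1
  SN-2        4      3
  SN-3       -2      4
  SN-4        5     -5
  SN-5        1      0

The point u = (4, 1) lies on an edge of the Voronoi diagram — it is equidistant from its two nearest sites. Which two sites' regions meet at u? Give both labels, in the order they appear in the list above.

SN-1 and SN-2

Squared distances from u to each site:
d²(u, SN-1) = (4−2)² + (1−1)² = 4 + 0 = 4
d²(u, SN-2) = (4−4)² + (1−3)² = 0 + 4 = 4
d²(u, SN-3) = (4−(-2))² + (1−4)² = 36 + 9 = 45
d²(u, SN-4) = (4−5)² + (1−(-5))² = 1 + 36 = 37
d²(u, SN-5) = (4−1)² + (1−0)² = 9 + 1 = 10
u is equidistant from SN-1 and SN-2 (both at squared distance 4), and every other site is strictly farther — so u lies on the SN-1–SN-2 Voronoi edge.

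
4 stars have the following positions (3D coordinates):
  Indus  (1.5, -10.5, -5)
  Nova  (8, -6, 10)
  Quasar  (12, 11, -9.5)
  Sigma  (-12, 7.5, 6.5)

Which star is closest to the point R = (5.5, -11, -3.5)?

Indus

Squared Euclidean distances:
d²(R, Indus) = 16 + 0.25 + 2.25 = 18.5
d²(R, Nova) = 6.25 + 25 + 182.25 = 213.5
d²(R, Quasar) = 42.25 + 484 + 36 = 562.25
d²(R, Sigma) = 306.25 + 342.25 + 100 = 748.5
Indus is nearest.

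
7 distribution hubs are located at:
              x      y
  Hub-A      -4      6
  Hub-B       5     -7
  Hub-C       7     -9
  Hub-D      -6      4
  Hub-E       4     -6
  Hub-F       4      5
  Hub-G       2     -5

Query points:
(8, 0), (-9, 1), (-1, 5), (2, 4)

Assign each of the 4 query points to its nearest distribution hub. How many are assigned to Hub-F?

(8, 0) — d² to each: Hub-A:180, Hub-B:58, Hub-C:82, Hub-D:212, Hub-E:52, Hub-F:41, Hub-G:61 → nearest is Hub-F
(-9, 1) — d² to each: Hub-A:50, Hub-B:260, Hub-C:356, Hub-D:18, Hub-E:218, Hub-F:185, Hub-G:157 → nearest is Hub-D
(-1, 5) — d² to each: Hub-A:10, Hub-B:180, Hub-C:260, Hub-D:26, Hub-E:146, Hub-F:25, Hub-G:109 → nearest is Hub-A
(2, 4) — d² to each: Hub-A:40, Hub-B:130, Hub-C:194, Hub-D:64, Hub-E:104, Hub-F:5, Hub-G:81 → nearest is Hub-F
2 of the 4 points have Hub-F as nearest.

2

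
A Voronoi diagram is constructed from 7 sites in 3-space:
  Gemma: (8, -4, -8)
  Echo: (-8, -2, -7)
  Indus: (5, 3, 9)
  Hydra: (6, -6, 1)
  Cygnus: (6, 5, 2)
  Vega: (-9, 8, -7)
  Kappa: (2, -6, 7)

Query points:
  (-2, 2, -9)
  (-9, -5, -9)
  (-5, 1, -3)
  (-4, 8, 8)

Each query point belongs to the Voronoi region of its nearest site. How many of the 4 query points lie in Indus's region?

(-2, 2, -9) — d² to each: Gemma:137, Echo:56, Indus:374, Hydra:228, Cygnus:194, Vega:89, Kappa:336 → nearest is Echo
(-9, -5, -9) — d² to each: Gemma:291, Echo:14, Indus:584, Hydra:326, Cygnus:446, Vega:173, Kappa:378 → nearest is Echo
(-5, 1, -3) — d² to each: Gemma:219, Echo:34, Indus:248, Hydra:186, Cygnus:162, Vega:81, Kappa:198 → nearest is Echo
(-4, 8, 8) — d² to each: Gemma:544, Echo:341, Indus:107, Hydra:345, Cygnus:145, Vega:250, Kappa:233 → nearest is Indus
1 of the 4 points has Indus as nearest.

1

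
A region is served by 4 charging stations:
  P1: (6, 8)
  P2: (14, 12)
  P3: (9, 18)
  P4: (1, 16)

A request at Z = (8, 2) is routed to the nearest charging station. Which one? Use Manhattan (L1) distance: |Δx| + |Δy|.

d(Z,P1) = |8−6| + |2−8| = 2 + 6 = 8
d(Z,P2) = |8−14| + |2−12| = 6 + 10 = 16
d(Z,P3) = |8−9| + |2−18| = 1 + 16 = 17
d(Z,P4) = |8−1| + |2−16| = 7 + 14 = 21
P1 is nearest.

P1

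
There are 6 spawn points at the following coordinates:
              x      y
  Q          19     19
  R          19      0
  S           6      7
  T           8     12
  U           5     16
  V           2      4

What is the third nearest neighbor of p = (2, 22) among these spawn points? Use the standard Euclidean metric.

S

Since √ is increasing, it suffices to compare squared distances:
|pQ|² = (2−19)² + (22−19)² = 289 + 9 = 298
|pR|² = (2−19)² + (22−0)² = 289 + 484 = 773
|pS|² = (2−6)² + (22−7)² = 16 + 225 = 241
|pT|² = (2−8)² + (22−12)² = 36 + 100 = 136
|pU|² = (2−5)² + (22−16)² = 9 + 36 = 45
|pV|² = (2−2)² + (22−4)² = 0 + 324 = 324
Sorted ascending: U, T, S, Q, … — the third-nearest is S.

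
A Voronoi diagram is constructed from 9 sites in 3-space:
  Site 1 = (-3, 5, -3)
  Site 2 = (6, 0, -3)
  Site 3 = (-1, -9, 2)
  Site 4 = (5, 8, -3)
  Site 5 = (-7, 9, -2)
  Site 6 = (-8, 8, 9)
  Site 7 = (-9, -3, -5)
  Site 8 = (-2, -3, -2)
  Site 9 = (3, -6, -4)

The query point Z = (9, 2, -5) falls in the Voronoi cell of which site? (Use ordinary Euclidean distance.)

Site 2

Compare squared distances (the ordering matches that of the actual distances):
d²(Z, Site 1) = 144 + 9 + 4 = 157
d²(Z, Site 2) = 9 + 4 + 4 = 17
d²(Z, Site 3) = 100 + 121 + 49 = 270
d²(Z, Site 4) = 16 + 36 + 4 = 56
d²(Z, Site 5) = 256 + 49 + 9 = 314
d²(Z, Site 6) = 289 + 36 + 196 = 521
d²(Z, Site 7) = 324 + 25 + 0 = 349
d²(Z, Site 8) = 121 + 25 + 9 = 155
d²(Z, Site 9) = 36 + 64 + 1 = 101
The smallest is to Site 2, so Z lies in the Voronoi region of Site 2.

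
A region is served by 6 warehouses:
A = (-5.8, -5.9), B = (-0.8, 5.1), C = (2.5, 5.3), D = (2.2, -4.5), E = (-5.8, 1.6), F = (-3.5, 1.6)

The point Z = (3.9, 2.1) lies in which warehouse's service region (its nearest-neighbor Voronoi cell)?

C

Squared Euclidean distances:
|ZA|² = 94.09 + 64 = 158.09
|ZB|² = 22.09 + 9 = 31.09
|ZC|² = 1.96 + 10.24 = 12.2
|ZD|² = 2.89 + 43.56 = 46.45
|ZE|² = 94.09 + 0.25 = 94.34
|ZF|² = 54.76 + 0.25 = 55.01
Minimum is at C.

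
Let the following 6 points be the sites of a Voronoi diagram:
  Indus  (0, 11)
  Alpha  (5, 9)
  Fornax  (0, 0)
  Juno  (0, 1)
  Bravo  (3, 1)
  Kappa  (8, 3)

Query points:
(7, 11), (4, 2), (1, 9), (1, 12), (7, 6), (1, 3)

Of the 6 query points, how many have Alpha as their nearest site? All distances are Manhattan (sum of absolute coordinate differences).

1

(7, 11) — d to each: Indus:7, Alpha:4, Fornax:18, Juno:17, Bravo:14, Kappa:9 → nearest is Alpha
(4, 2) — d to each: Indus:13, Alpha:8, Fornax:6, Juno:5, Bravo:2, Kappa:5 → nearest is Bravo
(1, 9) — d to each: Indus:3, Alpha:4, Fornax:10, Juno:9, Bravo:10, Kappa:13 → nearest is Indus
(1, 12) — d to each: Indus:2, Alpha:7, Fornax:13, Juno:12, Bravo:13, Kappa:16 → nearest is Indus
(7, 6) — d to each: Indus:12, Alpha:5, Fornax:13, Juno:12, Bravo:9, Kappa:4 → nearest is Kappa
(1, 3) — d to each: Indus:9, Alpha:10, Fornax:4, Juno:3, Bravo:4, Kappa:7 → nearest is Juno
1 of the 6 points has Alpha as nearest.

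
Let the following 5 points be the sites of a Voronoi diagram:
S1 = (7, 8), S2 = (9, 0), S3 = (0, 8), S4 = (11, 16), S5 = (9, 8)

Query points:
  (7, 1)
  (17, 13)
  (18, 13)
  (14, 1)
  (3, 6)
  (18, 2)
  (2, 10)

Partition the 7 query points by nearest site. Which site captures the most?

(7, 1) — d² to each: S1:49, S2:5, S3:98, S4:241, S5:53 → nearest is S2
(17, 13) — d² to each: S1:125, S2:233, S3:314, S4:45, S5:89 → nearest is S4
(18, 13) — d² to each: S1:146, S2:250, S3:349, S4:58, S5:106 → nearest is S4
(14, 1) — d² to each: S1:98, S2:26, S3:245, S4:234, S5:74 → nearest is S2
(3, 6) — d² to each: S1:20, S2:72, S3:13, S4:164, S5:40 → nearest is S3
(18, 2) — d² to each: S1:157, S2:85, S3:360, S4:245, S5:117 → nearest is S2
(2, 10) — d² to each: S1:29, S2:149, S3:8, S4:117, S5:53 → nearest is S3
Tally — S2:3, S3:2, S4:2. S2 captures the most (3).

S2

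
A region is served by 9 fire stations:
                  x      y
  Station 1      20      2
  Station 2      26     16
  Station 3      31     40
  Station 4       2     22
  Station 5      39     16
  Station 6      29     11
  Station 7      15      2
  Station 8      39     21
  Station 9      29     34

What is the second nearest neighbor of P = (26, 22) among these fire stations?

Since √ is increasing, it suffices to compare squared distances:
d²(P, Station 1) = (26−20)² + (22−2)² = 36 + 400 = 436
d²(P, Station 2) = (26−26)² + (22−16)² = 0 + 36 = 36
d²(P, Station 3) = (26−31)² + (22−40)² = 25 + 324 = 349
d²(P, Station 4) = (26−2)² + (22−22)² = 576 + 0 = 576
d²(P, Station 5) = (26−39)² + (22−16)² = 169 + 36 = 205
d²(P, Station 6) = (26−29)² + (22−11)² = 9 + 121 = 130
d²(P, Station 7) = (26−15)² + (22−2)² = 121 + 400 = 521
d²(P, Station 8) = (26−39)² + (22−21)² = 169 + 1 = 170
d²(P, Station 9) = (26−29)² + (22−34)² = 9 + 144 = 153
Sorted ascending: Station 2, Station 6, Station 9, … — the second-nearest is Station 6.

Station 6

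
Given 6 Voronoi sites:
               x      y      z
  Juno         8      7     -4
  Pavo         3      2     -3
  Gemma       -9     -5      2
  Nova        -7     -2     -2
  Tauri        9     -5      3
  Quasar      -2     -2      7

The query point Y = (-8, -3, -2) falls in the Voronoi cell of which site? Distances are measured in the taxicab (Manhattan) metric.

Nova

d(Y, Juno) = |-8−8| + |-3−7| + |-2−(-4)| = 16 + 10 + 2 = 28
d(Y, Pavo) = |-8−3| + |-3−2| + |-2−(-3)| = 11 + 5 + 1 = 17
d(Y, Gemma) = |-8−(-9)| + |-3−(-5)| + |-2−2| = 1 + 2 + 4 = 7
d(Y, Nova) = |-8−(-7)| + |-3−(-2)| + |-2−(-2)| = 1 + 1 + 0 = 2
d(Y, Tauri) = |-8−9| + |-3−(-5)| + |-2−3| = 17 + 2 + 5 = 24
d(Y, Quasar) = |-8−(-2)| + |-3−(-2)| + |-2−7| = 6 + 1 + 9 = 16
The smallest is to Nova, so Y lies in the Voronoi region of Nova.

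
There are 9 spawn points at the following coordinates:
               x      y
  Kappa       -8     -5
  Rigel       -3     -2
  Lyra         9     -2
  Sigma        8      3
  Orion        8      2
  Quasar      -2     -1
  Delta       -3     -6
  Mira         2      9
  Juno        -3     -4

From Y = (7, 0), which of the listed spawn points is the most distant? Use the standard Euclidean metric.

Kappa

Since √ is increasing, it suffices to compare squared distances:
d²(Y, Kappa) = (7−(-8))² + (0−(-5))² = 225 + 25 = 250
d²(Y, Rigel) = (7−(-3))² + (0−(-2))² = 100 + 4 = 104
d²(Y, Lyra) = (7−9)² + (0−(-2))² = 4 + 4 = 8
d²(Y, Sigma) = (7−8)² + (0−3)² = 1 + 9 = 10
d²(Y, Orion) = (7−8)² + (0−2)² = 1 + 4 = 5
d²(Y, Quasar) = (7−(-2))² + (0−(-1))² = 81 + 1 = 82
d²(Y, Delta) = (7−(-3))² + (0−(-6))² = 100 + 36 = 136
d²(Y, Mira) = (7−2)² + (0−9)² = 25 + 81 = 106
d²(Y, Juno) = (7−(-3))² + (0−(-4))² = 100 + 16 = 116
The largest is to Kappa.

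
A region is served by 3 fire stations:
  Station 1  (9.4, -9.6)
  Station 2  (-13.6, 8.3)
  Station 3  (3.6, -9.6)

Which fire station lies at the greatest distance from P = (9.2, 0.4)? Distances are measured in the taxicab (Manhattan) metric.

Station 2

d(P, Station 1) = |9.2−9.4| + |0.4−(-9.6)| = 0.2 + 10 = 10.2
d(P, Station 2) = |9.2−(-13.6)| + |0.4−8.3| = 22.8 + 7.9 = 30.7
d(P, Station 3) = |9.2−3.6| + |0.4−(-9.6)| = 5.6 + 10 = 15.6
The largest is to Station 2.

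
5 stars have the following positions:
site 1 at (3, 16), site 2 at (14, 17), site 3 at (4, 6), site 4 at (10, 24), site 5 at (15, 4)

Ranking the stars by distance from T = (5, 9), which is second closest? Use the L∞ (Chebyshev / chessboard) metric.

d(T, site 1) = max(2, 7) = 7
d(T, site 2) = max(9, 8) = 9
d(T, site 3) = max(1, 3) = 3
d(T, site 4) = max(5, 15) = 15
d(T, site 5) = max(10, 5) = 10
Sorted ascending: site 3, site 1, site 2, … — the second-nearest is site 1.

site 1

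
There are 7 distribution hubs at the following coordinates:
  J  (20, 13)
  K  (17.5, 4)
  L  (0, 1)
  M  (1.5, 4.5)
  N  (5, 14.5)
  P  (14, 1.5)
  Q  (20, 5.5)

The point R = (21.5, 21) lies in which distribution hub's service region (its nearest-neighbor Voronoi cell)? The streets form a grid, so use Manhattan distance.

J

d(R,J) = |21.5−20| + |21−13| = 1.5 + 8 = 9.5
d(R,K) = |21.5−17.5| + |21−4| = 4 + 17 = 21
d(R,L) = |21.5−0| + |21−1| = 21.5 + 20 = 41.5
d(R,M) = |21.5−1.5| + |21−4.5| = 20 + 16.5 = 36.5
d(R,N) = |21.5−5| + |21−14.5| = 16.5 + 6.5 = 23
d(R,P) = |21.5−14| + |21−1.5| = 7.5 + 19.5 = 27
d(R,Q) = |21.5−20| + |21−5.5| = 1.5 + 15.5 = 17
Minimum is at J.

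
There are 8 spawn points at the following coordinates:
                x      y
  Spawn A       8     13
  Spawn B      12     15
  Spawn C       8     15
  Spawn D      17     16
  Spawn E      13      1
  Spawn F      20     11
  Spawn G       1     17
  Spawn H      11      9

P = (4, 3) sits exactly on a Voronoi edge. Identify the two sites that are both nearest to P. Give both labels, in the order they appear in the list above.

Squared distances from P to each site:
d²(P, Spawn A) = (4−8)² + (3−13)² = 16 + 100 = 116
d²(P, Spawn B) = (4−12)² + (3−15)² = 64 + 144 = 208
d²(P, Spawn C) = (4−8)² + (3−15)² = 16 + 144 = 160
d²(P, Spawn D) = (4−17)² + (3−16)² = 169 + 169 = 338
d²(P, Spawn E) = (4−13)² + (3−1)² = 81 + 4 = 85
d²(P, Spawn F) = (4−20)² + (3−11)² = 256 + 64 = 320
d²(P, Spawn G) = (4−1)² + (3−17)² = 9 + 196 = 205
d²(P, Spawn H) = (4−11)² + (3−9)² = 49 + 36 = 85
P is equidistant from Spawn E and Spawn H (both at squared distance 85), and every other site is strictly farther — so P lies on the Spawn E–Spawn H Voronoi edge.

Spawn E and Spawn H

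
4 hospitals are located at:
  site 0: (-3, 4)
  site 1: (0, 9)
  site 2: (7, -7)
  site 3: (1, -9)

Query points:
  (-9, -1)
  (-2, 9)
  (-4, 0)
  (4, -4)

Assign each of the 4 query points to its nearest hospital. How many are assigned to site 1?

1

(-9, -1) — d² to each: site 0:61, site 1:181, site 2:292, site 3:164 → nearest is site 0
(-2, 9) — d² to each: site 0:26, site 1:4, site 2:337, site 3:333 → nearest is site 1
(-4, 0) — d² to each: site 0:17, site 1:97, site 2:170, site 3:106 → nearest is site 0
(4, -4) — d² to each: site 0:113, site 1:185, site 2:18, site 3:34 → nearest is site 2
1 of the 4 points has site 1 as nearest.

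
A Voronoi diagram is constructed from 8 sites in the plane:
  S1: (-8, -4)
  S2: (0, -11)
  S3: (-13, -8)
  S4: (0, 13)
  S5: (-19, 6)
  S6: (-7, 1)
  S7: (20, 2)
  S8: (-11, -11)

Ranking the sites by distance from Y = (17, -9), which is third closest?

Compare squared distances (the ordering matches that of the actual distances):
|YS1|² = (17−(-8))² + (-9−(-4))² = 625 + 25 = 650
|YS2|² = (17−0)² + (-9−(-11))² = 289 + 4 = 293
|YS3|² = (17−(-13))² + (-9−(-8))² = 900 + 1 = 901
|YS4|² = (17−0)² + (-9−13)² = 289 + 484 = 773
|YS5|² = (17−(-19))² + (-9−6)² = 1296 + 225 = 1521
|YS6|² = (17−(-7))² + (-9−1)² = 576 + 100 = 676
|YS7|² = (17−20)² + (-9−2)² = 9 + 121 = 130
|YS8|² = (17−(-11))² + (-9−(-11))² = 784 + 4 = 788
Sorted ascending: S7, S2, S1, S6, … — the third-nearest is S1.

S1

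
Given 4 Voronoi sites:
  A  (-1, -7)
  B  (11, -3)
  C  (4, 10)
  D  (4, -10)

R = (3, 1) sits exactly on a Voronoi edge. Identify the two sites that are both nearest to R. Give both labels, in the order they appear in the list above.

A and B

Squared distances from R to each site:
|RA|² = (3−(-1))² + (1−(-7))² = 16 + 64 = 80
|RB|² = (3−11)² + (1−(-3))² = 64 + 16 = 80
|RC|² = (3−4)² + (1−10)² = 1 + 81 = 82
|RD|² = (3−4)² + (1−(-10))² = 1 + 121 = 122
R is equidistant from A and B (both at squared distance 80), and every other site is strictly farther — so R lies on the A–B Voronoi edge.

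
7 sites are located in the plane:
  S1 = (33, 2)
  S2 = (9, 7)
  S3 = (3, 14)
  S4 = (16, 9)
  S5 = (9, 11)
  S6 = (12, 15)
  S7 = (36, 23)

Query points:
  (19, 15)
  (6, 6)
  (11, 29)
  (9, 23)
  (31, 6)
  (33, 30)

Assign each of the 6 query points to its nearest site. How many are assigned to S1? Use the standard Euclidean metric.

1

(19, 15) — d² to each: S1:365, S2:164, S3:257, S4:45, S5:116, S6:49, S7:353 → nearest is S4
(6, 6) — d² to each: S1:745, S2:10, S3:73, S4:109, S5:34, S6:117, S7:1189 → nearest is S2
(11, 29) — d² to each: S1:1213, S2:488, S3:289, S4:425, S5:328, S6:197, S7:661 → nearest is S6
(9, 23) — d² to each: S1:1017, S2:256, S3:117, S4:245, S5:144, S6:73, S7:729 → nearest is S6
(31, 6) — d² to each: S1:20, S2:485, S3:848, S4:234, S5:509, S6:442, S7:314 → nearest is S1
(33, 30) — d² to each: S1:784, S2:1105, S3:1156, S4:730, S5:937, S6:666, S7:58 → nearest is S7
1 of the 6 points has S1 as nearest.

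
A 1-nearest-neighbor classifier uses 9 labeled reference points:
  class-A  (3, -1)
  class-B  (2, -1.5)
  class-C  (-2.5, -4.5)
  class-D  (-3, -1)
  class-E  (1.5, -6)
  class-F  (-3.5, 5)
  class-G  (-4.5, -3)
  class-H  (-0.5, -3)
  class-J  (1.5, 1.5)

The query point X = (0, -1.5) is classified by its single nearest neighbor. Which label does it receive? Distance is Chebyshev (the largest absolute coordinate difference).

class-H

d(X, class-A) = max(3, 0.5) = 3
d(X, class-B) = max(2, 0) = 2
d(X, class-C) = max(2.5, 3) = 3
d(X, class-D) = max(3, 0.5) = 3
d(X, class-E) = max(1.5, 4.5) = 4.5
d(X, class-F) = max(3.5, 6.5) = 6.5
d(X, class-G) = max(4.5, 1.5) = 4.5
d(X, class-H) = max(0.5, 1.5) = 1.5
d(X, class-J) = max(1.5, 3) = 3
The smallest is to class-H, so X lies in the Voronoi region of class-H.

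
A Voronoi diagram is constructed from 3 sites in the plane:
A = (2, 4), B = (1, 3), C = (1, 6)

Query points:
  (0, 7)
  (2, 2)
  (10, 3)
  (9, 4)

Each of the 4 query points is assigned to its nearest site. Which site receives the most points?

(0, 7) — d² to each: A:13, B:17, C:2 → nearest is C
(2, 2) — d² to each: A:4, B:2, C:17 → nearest is B
(10, 3) — d² to each: A:65, B:81, C:90 → nearest is A
(9, 4) — d² to each: A:49, B:65, C:68 → nearest is A
Tally — A:2, B:1, C:1. A captures the most (2).

A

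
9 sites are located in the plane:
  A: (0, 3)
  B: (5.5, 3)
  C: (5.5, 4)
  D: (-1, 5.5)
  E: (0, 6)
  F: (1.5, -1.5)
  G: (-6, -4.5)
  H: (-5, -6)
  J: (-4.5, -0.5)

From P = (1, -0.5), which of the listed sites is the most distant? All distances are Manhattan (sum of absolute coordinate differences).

d(P,A) = |1−0| + |-0.5−3| = 1 + 3.5 = 4.5
d(P,B) = |1−5.5| + |-0.5−3| = 4.5 + 3.5 = 8
d(P,C) = |1−5.5| + |-0.5−4| = 4.5 + 4.5 = 9
d(P,D) = |1−(-1)| + |-0.5−5.5| = 2 + 6 = 8
d(P,E) = |1−0| + |-0.5−6| = 1 + 6.5 = 7.5
d(P,F) = |1−1.5| + |-0.5−(-1.5)| = 0.5 + 1 = 1.5
d(P,G) = |1−(-6)| + |-0.5−(-4.5)| = 7 + 4 = 11
d(P,H) = |1−(-5)| + |-0.5−(-6)| = 6 + 5.5 = 11.5
d(P,J) = |1−(-4.5)| + |-0.5−(-0.5)| = 5.5 + 0 = 5.5
The largest is to H.

H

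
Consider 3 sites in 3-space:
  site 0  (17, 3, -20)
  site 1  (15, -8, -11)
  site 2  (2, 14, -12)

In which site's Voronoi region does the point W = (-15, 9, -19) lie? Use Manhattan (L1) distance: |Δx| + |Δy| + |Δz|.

site 2

d(W, site 0) = |-15−17| + |9−3| + |-19−(-20)| = 32 + 6 + 1 = 39
d(W, site 1) = |-15−15| + |9−(-8)| + |-19−(-11)| = 30 + 17 + 8 = 55
d(W, site 2) = |-15−2| + |9−14| + |-19−(-12)| = 17 + 5 + 7 = 29
The smallest is to site 2, so W lies in the Voronoi region of site 2.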